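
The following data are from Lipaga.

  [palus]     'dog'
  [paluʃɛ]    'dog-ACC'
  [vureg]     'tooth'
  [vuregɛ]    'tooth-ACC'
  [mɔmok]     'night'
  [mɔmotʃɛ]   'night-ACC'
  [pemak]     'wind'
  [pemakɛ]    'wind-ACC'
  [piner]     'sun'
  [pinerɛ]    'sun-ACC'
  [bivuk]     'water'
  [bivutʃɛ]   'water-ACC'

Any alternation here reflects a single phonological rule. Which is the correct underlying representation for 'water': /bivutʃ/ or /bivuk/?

The root 'water' surfaces as [bivuk] and [bivutʃɛ], with a stem-final [k] ~ [tʃ] alternation.
If /k/ were underlying and a rule turned it into [tʃ] before the ACC suffix, 'wind' would also alternate; but it has [k] in both [pemak] and [pemakɛ].
The alternation reflects depalatalization: palato-alveolar /tʃ/ and /ʃ/ become [k] and [s] when no front vowel follows. /tʃ/ is underlying.

/bivutʃ/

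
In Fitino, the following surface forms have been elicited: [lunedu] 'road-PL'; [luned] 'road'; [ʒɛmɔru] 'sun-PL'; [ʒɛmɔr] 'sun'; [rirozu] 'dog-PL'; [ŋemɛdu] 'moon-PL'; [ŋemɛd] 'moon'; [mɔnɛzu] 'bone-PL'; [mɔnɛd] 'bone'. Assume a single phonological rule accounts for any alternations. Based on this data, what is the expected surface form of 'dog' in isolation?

[rirod]

The stem for 'bone' ends in [z] in [mɔnɛzu] but [d] in [mɔnɛd].
But 'moon' keeps [d] in both environments ([ŋemɛdu], [ŋemɛd]), so there is no rule changing /d/ to [z] before the PL suffix.
The underlying segment must be /z/; voiced fricatives become stops word-finally, yielding [d] there.
From [rirozu] the stem 'dog' is /riroz/; word-finally this yields [rirod].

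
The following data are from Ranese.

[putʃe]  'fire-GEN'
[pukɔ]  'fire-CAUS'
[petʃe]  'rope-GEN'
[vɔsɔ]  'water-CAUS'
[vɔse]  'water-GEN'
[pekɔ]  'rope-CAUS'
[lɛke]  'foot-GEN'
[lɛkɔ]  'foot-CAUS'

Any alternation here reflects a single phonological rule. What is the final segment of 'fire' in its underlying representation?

In [putʃe] and [pukɔ] the final segment of 'fire' alternates: [tʃ] ~ [k].
Compare 'foot', with invariant [k] in [lɛke] and [lɛkɔ]: an analysis with underlying /k/ and a rule producing [tʃ] before the GEN suffix would wrongly predict alternation here too.
The underlying segment must be /tʃ/; palato-alveolar /tʃ/ becomes [k] when no front vowel follows, yielding [k] there.

/tʃ/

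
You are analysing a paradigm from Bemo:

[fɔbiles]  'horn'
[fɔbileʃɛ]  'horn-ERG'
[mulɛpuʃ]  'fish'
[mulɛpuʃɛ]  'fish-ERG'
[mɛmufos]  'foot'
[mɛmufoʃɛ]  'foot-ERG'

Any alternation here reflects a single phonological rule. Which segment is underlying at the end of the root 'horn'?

/s/

The stem for 'horn' ends in [s] in [fɔbiles] but [ʃ] in [fɔbileʃɛ].
Compare 'fish', with invariant [ʃ] in [mulɛpuʃ] and [mulɛpuʃɛ]: an analysis with underlying /ʃ/ and a rule producing [s] in isolation would wrongly predict alternation here too.
The underlying segment must be /s/; /s/ becomes palato-alveolar [ʃ] before a front vowel, yielding [ʃ] there.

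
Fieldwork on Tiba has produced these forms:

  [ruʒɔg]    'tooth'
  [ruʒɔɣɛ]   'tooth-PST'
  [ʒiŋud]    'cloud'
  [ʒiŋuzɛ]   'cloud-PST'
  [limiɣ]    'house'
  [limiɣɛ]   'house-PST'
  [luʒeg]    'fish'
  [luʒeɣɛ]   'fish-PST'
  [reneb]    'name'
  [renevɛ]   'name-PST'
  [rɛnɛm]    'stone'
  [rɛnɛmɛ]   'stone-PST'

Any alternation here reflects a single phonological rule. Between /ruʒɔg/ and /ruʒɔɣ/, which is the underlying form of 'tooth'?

/ruʒɔg/

The stem for 'tooth' ends in [g] in [ruʒɔg] but [ɣ] in [ruʒɔɣɛ].
But 'house' keeps [ɣ] in both environments ([limiɣ], [limiɣɛ]), so there is no rule changing /ɣ/ to [g] in isolation.
The alternation reflects intervocalic spirantization: voiced stops become fricatives between vowels. /g/ is underlying.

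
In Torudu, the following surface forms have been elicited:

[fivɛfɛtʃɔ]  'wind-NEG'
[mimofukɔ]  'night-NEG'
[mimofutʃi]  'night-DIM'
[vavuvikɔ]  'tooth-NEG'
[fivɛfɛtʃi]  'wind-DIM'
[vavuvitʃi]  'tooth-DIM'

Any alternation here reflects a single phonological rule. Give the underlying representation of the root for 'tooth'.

The stem for 'tooth' ends in [tʃ] in [vavuvitʃi] but [k] in [vavuvikɔ].
The stem 'wind' ([fivɛfɛtʃi], [fivɛfɛtʃɔ]) shows [tʃ] unchanged in both environments, so [tʃ] cannot be basic with [k] derived before the NEG suffix.
The alternation reflects palatalization before a front vowel: /k/ becomes palato-alveolar [tʃ] before a front vowel. /k/ is underlying.

/vavuvik/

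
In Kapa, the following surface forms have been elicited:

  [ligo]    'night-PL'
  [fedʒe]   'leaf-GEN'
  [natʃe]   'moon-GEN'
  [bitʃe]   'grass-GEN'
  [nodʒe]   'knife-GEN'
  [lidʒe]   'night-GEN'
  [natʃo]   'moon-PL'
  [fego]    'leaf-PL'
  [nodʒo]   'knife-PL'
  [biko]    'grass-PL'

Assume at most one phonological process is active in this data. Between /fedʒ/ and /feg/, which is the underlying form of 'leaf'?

The root 'leaf' surfaces as [fego] and [fedʒe], with a stem-final [g] ~ [dʒ] alternation.
The stem 'knife' ([nodʒo], [nodʒe]) shows [dʒ] unchanged in both environments, so [dʒ] cannot be basic with [g] derived before the PL suffix.
Therefore /g/ is basic and [dʒ] is derived by palatalization before a front vowel (/k/ and /g/ become palato-alveolar [tʃ] and [dʒ] before a front vowel).

/feg/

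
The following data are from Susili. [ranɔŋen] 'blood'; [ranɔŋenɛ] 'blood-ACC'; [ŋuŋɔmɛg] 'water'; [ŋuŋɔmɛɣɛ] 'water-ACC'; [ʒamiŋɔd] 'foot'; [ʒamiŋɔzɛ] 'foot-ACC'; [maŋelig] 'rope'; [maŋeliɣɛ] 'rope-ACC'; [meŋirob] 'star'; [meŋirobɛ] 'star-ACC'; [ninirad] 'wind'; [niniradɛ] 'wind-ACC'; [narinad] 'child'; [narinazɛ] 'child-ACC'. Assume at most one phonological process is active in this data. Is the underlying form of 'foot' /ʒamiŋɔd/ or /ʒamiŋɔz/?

In [ʒamiŋɔd] and [ʒamiŋɔzɛ] the final segment of 'foot' alternates: [d] ~ [z].
The stem 'wind' ([ninirad], [niniradɛ]) shows [d] unchanged in both environments, so [d] cannot be basic with [z] derived before the ACC suffix.
So /z/ is underlying, and a rule of word-final hardening — voiced fricatives become stops word-finally — gives [d].

/ʒamiŋɔz/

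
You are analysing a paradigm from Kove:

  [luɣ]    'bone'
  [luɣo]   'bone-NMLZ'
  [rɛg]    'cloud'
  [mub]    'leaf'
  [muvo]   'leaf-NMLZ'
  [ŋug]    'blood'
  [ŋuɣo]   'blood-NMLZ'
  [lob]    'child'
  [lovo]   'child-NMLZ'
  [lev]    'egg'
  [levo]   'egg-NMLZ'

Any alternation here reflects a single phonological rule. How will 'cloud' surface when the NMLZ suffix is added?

[rɛɣo]

The stem for 'blood' ends in [g] in [ŋug] but [ɣ] in [ŋuɣo].
Compare 'bone', with invariant [ɣ] in [luɣ] and [luɣo]: an analysis with underlying /ɣ/ and a rule producing [g] in isolation would wrongly predict alternation here too.
So /g/ is underlying, and a rule of intervocalic spirantization — voiced stops become fricatives between vowels — gives [ɣ].
The one attested form of 'cloud', [rɛg], shows underlying /rɛg/. Applying the same rule between vowels gives [rɛɣo].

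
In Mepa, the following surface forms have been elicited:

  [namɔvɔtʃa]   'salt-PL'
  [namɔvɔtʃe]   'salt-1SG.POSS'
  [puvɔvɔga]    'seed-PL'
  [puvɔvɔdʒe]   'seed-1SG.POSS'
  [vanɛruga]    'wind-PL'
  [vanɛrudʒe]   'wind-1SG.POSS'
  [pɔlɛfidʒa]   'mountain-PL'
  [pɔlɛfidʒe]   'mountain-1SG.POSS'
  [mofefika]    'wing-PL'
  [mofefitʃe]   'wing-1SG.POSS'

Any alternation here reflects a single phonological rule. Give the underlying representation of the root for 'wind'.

/vanɛrug/

'wind' shows [g] ~ [dʒ] at the end of the stem ([vanɛruga] vs [vanɛrudʒe]).
The stem 'mountain' ([pɔlɛfidʒa], [pɔlɛfidʒe]) shows [dʒ] unchanged in both environments, so [dʒ] cannot be basic with [g] derived before the PL suffix.
The underlying segment must be /g/; /k/ and /g/ become palato-alveolar [tʃ] and [dʒ] before a front vowel, yielding [dʒ] there.
The underlying form of 'wind' is therefore /vanɛrug/.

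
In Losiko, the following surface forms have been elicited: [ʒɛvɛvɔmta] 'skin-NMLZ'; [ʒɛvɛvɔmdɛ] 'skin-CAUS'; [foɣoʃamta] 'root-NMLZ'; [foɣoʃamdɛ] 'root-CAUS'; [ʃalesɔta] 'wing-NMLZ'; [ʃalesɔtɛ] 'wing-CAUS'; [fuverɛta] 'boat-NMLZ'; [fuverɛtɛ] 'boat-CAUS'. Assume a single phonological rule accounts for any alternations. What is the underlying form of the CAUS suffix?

The CAUS suffix surfaces as [-dɛ] and [-tɛ], depending on the final segment of the stem.
The NMLZ suffix, which begins with [t], is invariant after every stem; so [t] is not altered by any rule here.
The CAUS suffix is therefore /-dɛ/ underlyingly, with post-vocalic devoicing: voiced stops become voiceless after a vowel.

/-dɛ/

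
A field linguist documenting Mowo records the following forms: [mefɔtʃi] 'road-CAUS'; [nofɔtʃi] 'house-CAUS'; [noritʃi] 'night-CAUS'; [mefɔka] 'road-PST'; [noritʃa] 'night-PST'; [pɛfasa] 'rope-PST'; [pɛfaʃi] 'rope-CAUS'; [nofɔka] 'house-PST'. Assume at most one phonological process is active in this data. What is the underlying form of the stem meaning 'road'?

The stem for 'road' ends in [k] in [mefɔka] but [tʃ] in [mefɔtʃi].
But 'night' keeps [tʃ] in both environments ([noritʃa], [noritʃi]), so there is no rule changing /tʃ/ to [k] before the PST suffix.
So /k/ is underlying, and a rule of palatalization before a front vowel — /k/ and /s/ become palato-alveolar [tʃ] and [ʃ] before a front vowel — gives [tʃ].

/mefɔk/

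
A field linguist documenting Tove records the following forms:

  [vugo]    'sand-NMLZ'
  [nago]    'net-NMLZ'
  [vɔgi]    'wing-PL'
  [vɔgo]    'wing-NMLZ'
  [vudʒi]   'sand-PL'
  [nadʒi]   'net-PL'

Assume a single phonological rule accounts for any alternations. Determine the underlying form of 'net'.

/nadʒ/

The root 'net' surfaces as [nago] and [nadʒi], with a stem-final [g] ~ [dʒ] alternation.
The stem 'wing' ([vɔgo], [vɔgi]) shows [g] unchanged in both environments, so [g] cannot be basic with [dʒ] derived before the PL suffix.
So /dʒ/ is underlying, and a rule of depalatalization — palato-alveolar /dʒ/ becomes [g] when no front vowel follows — gives [g].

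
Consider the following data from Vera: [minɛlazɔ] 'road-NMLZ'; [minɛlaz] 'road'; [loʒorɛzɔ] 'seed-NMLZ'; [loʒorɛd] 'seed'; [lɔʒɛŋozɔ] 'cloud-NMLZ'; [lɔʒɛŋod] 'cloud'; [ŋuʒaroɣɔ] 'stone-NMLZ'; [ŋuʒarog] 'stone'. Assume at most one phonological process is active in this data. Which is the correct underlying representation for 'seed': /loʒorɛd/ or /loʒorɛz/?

/loʒorɛd/

'seed' shows [z] ~ [d] at the end of the stem ([loʒorɛzɔ] vs [loʒorɛd]).
But 'road' keeps [z] in both environments ([minɛlazɔ], [minɛlaz]), so there is no rule changing /z/ to [d] in isolation.
So /d/ is underlying, and a rule of intervocalic spirantization — voiced stops become fricatives between vowels — gives [z].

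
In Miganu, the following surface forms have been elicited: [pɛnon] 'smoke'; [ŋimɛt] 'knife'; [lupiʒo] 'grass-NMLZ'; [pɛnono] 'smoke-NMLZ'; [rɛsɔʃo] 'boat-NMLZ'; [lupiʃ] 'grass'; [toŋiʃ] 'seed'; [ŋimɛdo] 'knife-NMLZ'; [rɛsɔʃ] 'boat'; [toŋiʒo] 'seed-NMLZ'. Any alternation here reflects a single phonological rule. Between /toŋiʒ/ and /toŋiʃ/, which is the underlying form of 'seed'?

The root 'seed' surfaces as [toŋiʃ] and [toŋiʒo], with a stem-final [ʃ] ~ [ʒ] alternation.
But 'boat' keeps [ʃ] in both environments ([rɛsɔʃ], [rɛsɔʃo]), so there is no rule changing /ʃ/ to [ʒ] before the NMLZ suffix.
The underlying segment must be /ʒ/; voiced obstruents become voiceless word-finally, yielding [ʃ] there.

/toŋiʒ/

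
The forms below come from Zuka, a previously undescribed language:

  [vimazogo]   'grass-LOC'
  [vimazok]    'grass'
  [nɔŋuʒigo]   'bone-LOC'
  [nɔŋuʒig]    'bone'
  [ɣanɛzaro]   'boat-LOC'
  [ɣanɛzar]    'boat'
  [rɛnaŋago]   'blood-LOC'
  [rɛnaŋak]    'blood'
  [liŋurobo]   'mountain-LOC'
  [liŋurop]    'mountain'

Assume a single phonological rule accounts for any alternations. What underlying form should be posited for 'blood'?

/rɛnaŋak/

'blood' shows [g] ~ [k] at the end of the stem ([rɛnaŋago] vs [rɛnaŋak]).
If /g/ were underlying and a rule turned it into [k] in isolation, 'bone' would also alternate; but it has [g] in both [nɔŋuʒigo] and [nɔŋuʒig].
The underlying segment must be /k/; voiceless stops become voiced between vowels, yielding [g] there.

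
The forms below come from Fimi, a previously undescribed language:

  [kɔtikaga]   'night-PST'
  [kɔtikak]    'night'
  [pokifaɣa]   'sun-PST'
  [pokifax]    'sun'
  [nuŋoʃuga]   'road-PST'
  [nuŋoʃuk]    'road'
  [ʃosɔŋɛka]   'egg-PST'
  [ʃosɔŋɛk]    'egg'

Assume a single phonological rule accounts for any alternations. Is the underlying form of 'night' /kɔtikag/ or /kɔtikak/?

/kɔtikag/

The root 'night' surfaces as [kɔtikaga] and [kɔtikak], with a stem-final [g] ~ [k] alternation.
The stem 'egg' ([ʃosɔŋɛka], [ʃosɔŋɛk]) shows [k] unchanged in both environments, so [k] cannot be basic with [g] derived before the PST suffix.
The alternation reflects word-final obstruent devoicing: voiced obstruents become voiceless word-finally. /g/ is underlying.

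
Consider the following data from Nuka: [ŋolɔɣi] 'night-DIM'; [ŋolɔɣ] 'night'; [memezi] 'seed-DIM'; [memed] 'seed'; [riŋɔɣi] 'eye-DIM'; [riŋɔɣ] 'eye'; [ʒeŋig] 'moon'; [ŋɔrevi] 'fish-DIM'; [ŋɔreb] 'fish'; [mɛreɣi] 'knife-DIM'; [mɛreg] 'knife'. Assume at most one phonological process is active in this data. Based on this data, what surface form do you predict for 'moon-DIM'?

In [mɛreɣi] and [mɛreg] the final segment of 'knife' alternates: [ɣ] ~ [g].
If /ɣ/ were underlying and a rule turned it into [g] in isolation, 'night' would also alternate; but it has [ɣ] in both [ŋolɔɣi] and [ŋolɔɣ].
Therefore /g/ is basic and [ɣ] is derived by intervocalic spirantization (voiced stops become fricatives between vowels).
From [ʒeŋig] the stem 'moon' is /ʒeŋig/; between vowels this yields [ʒeŋiɣi].

[ʒeŋiɣi]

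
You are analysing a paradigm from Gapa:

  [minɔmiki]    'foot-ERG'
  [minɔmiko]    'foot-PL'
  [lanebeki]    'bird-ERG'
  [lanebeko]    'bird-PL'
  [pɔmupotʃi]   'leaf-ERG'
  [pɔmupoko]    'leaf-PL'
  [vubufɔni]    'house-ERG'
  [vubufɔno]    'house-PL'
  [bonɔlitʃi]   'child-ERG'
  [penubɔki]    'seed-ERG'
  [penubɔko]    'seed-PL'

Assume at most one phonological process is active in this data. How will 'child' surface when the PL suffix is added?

[bonɔliko]

'leaf' shows [tʃ] ~ [k] at the end of the stem ([pɔmupotʃi] vs [pɔmupoko]).
The stem 'seed' ([penubɔki], [penubɔko]) shows [k] unchanged in both environments, so [k] cannot be basic with [tʃ] derived before the ERG suffix.
The alternation reflects depalatalization: palato-alveolar /tʃ/ becomes [k] when no front vowel follows. /tʃ/ is underlying.
The one attested form of 'child', [bonɔlitʃi], shows underlying /bonɔlitʃ/. Applying the same rule when no front vowel follows gives [bonɔliko].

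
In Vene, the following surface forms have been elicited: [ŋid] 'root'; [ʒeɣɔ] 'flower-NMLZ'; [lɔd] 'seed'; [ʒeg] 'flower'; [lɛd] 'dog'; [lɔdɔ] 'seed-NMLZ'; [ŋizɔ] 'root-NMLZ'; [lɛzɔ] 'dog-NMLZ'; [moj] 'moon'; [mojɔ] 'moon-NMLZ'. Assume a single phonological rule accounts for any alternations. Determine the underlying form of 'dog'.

/lɛz/

'dog' shows [z] ~ [d] at the end of the stem ([lɛzɔ] vs [lɛd]).
But 'seed' keeps [d] in both environments ([lɔdɔ], [lɔd]), so there is no rule changing /d/ to [z] before the NMLZ suffix.
Therefore /z/ is basic and [d] is derived by word-final hardening (voiced fricatives become stops word-finally).
Hence 'dog' is /lɛz/ underlyingly.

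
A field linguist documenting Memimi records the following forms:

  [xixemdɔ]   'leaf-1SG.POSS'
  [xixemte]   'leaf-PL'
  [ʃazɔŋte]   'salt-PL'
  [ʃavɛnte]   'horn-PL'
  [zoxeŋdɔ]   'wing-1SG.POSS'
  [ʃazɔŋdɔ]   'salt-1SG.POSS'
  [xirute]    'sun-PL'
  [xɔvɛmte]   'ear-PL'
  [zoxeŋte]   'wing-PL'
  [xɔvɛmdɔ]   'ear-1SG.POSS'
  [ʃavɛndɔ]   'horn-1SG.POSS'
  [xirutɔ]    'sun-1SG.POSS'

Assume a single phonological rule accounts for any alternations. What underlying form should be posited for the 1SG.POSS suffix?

The 1SG.POSS suffix surfaces as [-dɔ] and [-tɔ], depending on the final segment of the stem.
The PL suffix, which begins with [t], is invariant after every stem; so [t] is not altered by any rule here.
The 1SG.POSS suffix is therefore /-dɔ/ underlyingly, with post-vocalic devoicing: voiced stops become voiceless after a vowel.

/-dɔ/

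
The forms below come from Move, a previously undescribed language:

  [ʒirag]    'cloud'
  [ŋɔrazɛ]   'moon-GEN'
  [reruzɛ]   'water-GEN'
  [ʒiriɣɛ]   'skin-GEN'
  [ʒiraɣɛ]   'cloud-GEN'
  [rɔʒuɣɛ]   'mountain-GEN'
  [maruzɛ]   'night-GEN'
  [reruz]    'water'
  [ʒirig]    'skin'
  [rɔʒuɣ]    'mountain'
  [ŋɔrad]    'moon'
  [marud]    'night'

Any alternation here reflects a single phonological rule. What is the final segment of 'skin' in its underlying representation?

The root 'skin' surfaces as [ʒirig] and [ʒiriɣɛ], with a stem-final [g] ~ [ɣ] alternation.
Compare 'mountain', with invariant [ɣ] in [rɔʒuɣ] and [rɔʒuɣɛ]: an analysis with underlying /ɣ/ and a rule producing [g] in isolation would wrongly predict alternation here too.
The alternation reflects intervocalic spirantization: voiced stops become fricatives between vowels. /g/ is underlying.

/g/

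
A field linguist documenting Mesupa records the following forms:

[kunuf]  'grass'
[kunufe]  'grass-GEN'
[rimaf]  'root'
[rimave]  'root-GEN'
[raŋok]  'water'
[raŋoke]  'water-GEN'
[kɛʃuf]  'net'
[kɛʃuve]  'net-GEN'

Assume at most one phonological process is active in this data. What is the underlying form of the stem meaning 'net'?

The root 'net' surfaces as [kɛʃuf] and [kɛʃuve], with a stem-final [f] ~ [v] alternation.
The stem 'grass' ([kunuf], [kunufe]) shows [f] unchanged in both environments, so [f] cannot be basic with [v] derived before the GEN suffix.
Therefore /v/ is basic and [f] is derived by word-final obstruent devoicing (voiced obstruents become voiceless word-finally).
The underlying form of 'net' is therefore /kɛʃuv/.

/kɛʃuv/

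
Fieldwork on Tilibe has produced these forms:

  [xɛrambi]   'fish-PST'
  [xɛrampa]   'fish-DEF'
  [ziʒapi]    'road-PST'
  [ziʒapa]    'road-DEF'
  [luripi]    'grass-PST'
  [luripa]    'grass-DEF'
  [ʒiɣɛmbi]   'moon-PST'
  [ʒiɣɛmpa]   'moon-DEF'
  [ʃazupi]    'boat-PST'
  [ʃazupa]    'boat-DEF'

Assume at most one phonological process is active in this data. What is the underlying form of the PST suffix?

/-bi/

The PST morpheme has two allomorphs, [-bi] and [-pi].
The DEF suffix, which begins with [p], is invariant after every stem; so [p] is not altered by any rule here.
So the underlying form is /-bi/, and voiced stops become voiceless after a vowel.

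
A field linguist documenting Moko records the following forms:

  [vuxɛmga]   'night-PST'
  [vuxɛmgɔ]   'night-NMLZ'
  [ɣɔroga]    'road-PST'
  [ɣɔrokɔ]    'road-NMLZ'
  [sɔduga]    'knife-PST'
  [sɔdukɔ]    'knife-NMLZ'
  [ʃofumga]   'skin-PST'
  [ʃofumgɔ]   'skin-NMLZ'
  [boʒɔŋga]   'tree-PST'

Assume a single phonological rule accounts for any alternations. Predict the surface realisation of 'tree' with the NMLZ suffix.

[boʒɔŋgɔ]

The NMLZ morpheme has two allomorphs, [-gɔ] and [-kɔ].
By contrast the PST suffix keeps its initial [g] throughout — that segment must be underlying.
The NMLZ suffix is therefore /-kɔ/ underlyingly, with post-nasal voicing: voiceless stops become voiced after a nasal.
After 'tree', which ends in a nasal, the suffix surfaces as [-gɔ], giving [boʒɔŋgɔ].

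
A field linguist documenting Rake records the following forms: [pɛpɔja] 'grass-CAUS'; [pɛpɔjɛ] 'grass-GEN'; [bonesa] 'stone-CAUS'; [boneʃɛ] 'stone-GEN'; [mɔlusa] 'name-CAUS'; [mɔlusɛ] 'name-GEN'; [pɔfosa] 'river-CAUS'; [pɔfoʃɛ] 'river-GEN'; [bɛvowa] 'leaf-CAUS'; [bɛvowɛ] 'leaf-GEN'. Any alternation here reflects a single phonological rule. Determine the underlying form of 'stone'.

/boneʃ/

In [bonesa] and [boneʃɛ] the final segment of 'stone' alternates: [s] ~ [ʃ].
Compare 'name', with invariant [s] in [mɔlusa] and [mɔlusɛ]: an analysis with underlying /s/ and a rule producing [ʃ] before the GEN suffix would wrongly predict alternation here too.
The underlying segment must be /ʃ/; palato-alveolar /ʃ/ becomes [s] when no front vowel follows, yielding [s] there.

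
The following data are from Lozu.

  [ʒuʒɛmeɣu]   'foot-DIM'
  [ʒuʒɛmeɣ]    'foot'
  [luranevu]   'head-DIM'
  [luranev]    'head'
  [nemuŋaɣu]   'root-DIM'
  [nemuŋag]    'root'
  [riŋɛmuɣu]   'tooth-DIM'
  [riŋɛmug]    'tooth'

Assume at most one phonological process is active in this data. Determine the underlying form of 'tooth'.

'tooth' shows [ɣ] ~ [g] at the end of the stem ([riŋɛmuɣu] vs [riŋɛmug]).
If /ɣ/ were underlying and a rule turned it into [g] in isolation, 'foot' would also alternate; but it has [ɣ] in both [ʒuʒɛmeɣu] and [ʒuʒɛmeɣ].
The alternation reflects intervocalic spirantization: voiced stops become fricatives between vowels. /g/ is underlying.

/riŋɛmug/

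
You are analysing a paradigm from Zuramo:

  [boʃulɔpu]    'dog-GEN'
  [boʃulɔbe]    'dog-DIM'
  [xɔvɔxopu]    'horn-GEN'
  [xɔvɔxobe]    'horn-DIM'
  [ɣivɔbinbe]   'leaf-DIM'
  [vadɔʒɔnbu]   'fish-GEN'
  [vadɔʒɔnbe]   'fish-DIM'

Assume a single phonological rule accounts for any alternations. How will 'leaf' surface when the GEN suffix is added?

[ɣivɔbinbu]

The GEN suffix surfaces as [-bu] and [-pu], depending on the final segment of the stem.
By contrast the DIM suffix keeps its initial [b] throughout — that segment must be underlying.
So the underlying form is /-pu/, and voiceless stops become voiced after a nasal.
After 'leaf', which ends in a nasal, the suffix surfaces as [-bu], giving [ɣivɔbinbu].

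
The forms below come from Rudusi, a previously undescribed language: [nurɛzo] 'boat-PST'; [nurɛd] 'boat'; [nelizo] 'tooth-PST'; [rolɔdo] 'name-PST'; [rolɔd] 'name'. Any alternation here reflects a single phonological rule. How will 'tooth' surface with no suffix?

[nelid]

The root 'boat' surfaces as [nurɛzo] and [nurɛd], with a stem-final [z] ~ [d] alternation.
Compare 'name', with invariant [d] in [rolɔdo] and [rolɔd]: an analysis with underlying /d/ and a rule producing [z] before the PST suffix would wrongly predict alternation here too.
Therefore /z/ is basic and [d] is derived by word-final hardening (voiced fricatives become stops word-finally).
From [nelizo] the stem 'tooth' is /neliz/; word-finally this yields [nelid].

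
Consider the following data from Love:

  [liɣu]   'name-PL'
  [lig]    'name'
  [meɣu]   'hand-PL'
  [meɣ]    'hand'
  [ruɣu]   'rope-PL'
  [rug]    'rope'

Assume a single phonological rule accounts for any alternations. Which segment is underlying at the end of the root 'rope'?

The stem for 'rope' ends in [ɣ] in [ruɣu] but [g] in [rug].
The stem 'hand' ([meɣu], [meɣ]) shows [ɣ] unchanged in both environments, so [ɣ] cannot be basic with [g] derived in isolation.
Therefore /g/ is basic and [ɣ] is derived by intervocalic spirantization (voiced stops become fricatives between vowels).

/g/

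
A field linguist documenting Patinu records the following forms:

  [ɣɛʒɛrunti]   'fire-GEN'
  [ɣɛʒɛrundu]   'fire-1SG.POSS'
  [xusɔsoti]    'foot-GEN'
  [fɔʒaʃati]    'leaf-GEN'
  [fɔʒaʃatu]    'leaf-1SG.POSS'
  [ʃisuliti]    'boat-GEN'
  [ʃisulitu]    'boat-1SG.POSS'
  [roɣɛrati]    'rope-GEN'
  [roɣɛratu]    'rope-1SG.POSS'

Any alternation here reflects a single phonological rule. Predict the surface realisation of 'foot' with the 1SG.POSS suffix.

[xusɔsotu]

The 1SG.POSS suffix surfaces as [-du] and [-tu], depending on the final segment of the stem.
By contrast the GEN suffix keeps its initial [t] throughout — that segment must be underlying.
The 1SG.POSS suffix is therefore /-du/ underlyingly, with post-vocalic devoicing: voiced stops become voiceless after a vowel.
After 'foot', which ends in a vowel, the suffix surfaces as [-tu], giving [xusɔsotu].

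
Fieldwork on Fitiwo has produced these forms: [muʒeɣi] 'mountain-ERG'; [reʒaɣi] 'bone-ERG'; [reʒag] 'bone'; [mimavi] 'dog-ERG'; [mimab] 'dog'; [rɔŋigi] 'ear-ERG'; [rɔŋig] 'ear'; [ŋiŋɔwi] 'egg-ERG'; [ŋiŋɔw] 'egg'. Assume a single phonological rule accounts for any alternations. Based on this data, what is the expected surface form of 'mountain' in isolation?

The stem for 'bone' ends in [ɣ] in [reʒaɣi] but [g] in [reʒag].
The stem 'ear' ([rɔŋigi], [rɔŋig]) shows [g] unchanged in both environments, so [g] cannot be basic with [ɣ] derived before the ERG suffix.
The alternation reflects word-final hardening: voiced fricatives become stops word-finally. /ɣ/ is underlying.
The one attested form of 'mountain', [muʒeɣi], shows underlying /muʒeɣ/. Applying the same rule word-finally gives [muʒeg].

[muʒeg]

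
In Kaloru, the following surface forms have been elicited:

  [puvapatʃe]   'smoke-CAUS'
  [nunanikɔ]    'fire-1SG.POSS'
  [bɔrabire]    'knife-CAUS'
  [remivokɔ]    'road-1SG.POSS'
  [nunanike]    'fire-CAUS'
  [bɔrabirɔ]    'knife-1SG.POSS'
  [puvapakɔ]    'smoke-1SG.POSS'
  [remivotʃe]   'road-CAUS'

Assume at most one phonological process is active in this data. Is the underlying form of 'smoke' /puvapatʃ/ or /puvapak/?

/puvapatʃ/

In [puvapatʃe] and [puvapakɔ] the final segment of 'smoke' alternates: [tʃ] ~ [k].
But 'fire' keeps [k] in both environments ([nunanike], [nunanikɔ]), so there is no rule changing /k/ to [tʃ] before the CAUS suffix.
So /tʃ/ is underlying, and a rule of depalatalization — palato-alveolar /tʃ/ becomes [k] when no front vowel follows — gives [k].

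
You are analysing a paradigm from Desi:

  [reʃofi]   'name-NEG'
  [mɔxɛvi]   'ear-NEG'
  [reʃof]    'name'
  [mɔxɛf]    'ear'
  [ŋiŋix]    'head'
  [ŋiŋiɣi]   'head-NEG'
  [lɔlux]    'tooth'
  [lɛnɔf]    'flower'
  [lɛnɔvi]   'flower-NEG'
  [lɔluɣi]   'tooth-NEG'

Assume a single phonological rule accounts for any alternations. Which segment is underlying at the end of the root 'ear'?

/v/

'ear' shows [v] ~ [f] at the end of the stem ([mɔxɛvi] vs [mɔxɛf]).
The stem 'name' ([reʃofi], [reʃof]) shows [f] unchanged in both environments, so [f] cannot be basic with [v] derived before the NEG suffix.
The alternation reflects word-final obstruent devoicing: voiced obstruents become voiceless word-finally. /v/ is underlying.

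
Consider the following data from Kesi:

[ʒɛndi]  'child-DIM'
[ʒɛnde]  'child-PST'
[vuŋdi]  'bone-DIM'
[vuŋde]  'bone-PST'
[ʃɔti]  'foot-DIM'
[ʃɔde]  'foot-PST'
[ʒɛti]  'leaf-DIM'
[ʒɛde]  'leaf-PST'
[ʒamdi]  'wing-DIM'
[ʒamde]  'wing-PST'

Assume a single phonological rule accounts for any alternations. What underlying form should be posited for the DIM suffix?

/-ti/

The DIM morpheme has two allomorphs, [-di] and [-ti].
The PST suffix, which begins with [d], is invariant after every stem; so [d] is not altered by any rule here.
The DIM suffix is therefore /-ti/ underlyingly, with post-nasal voicing: voiceless stops become voiced after a nasal.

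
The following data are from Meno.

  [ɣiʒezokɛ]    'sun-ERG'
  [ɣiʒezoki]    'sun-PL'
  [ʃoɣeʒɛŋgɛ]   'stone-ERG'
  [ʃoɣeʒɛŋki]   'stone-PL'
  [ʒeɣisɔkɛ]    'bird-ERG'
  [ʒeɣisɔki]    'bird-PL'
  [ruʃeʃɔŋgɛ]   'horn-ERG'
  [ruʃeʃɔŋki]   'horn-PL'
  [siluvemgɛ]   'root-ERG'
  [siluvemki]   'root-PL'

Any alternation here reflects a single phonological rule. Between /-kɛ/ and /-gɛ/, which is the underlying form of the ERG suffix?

The ERG suffix surfaces as [-gɛ] and [-kɛ], depending on the final segment of the stem.
The PL suffix, which begins with [k], is invariant after every stem; so [k] is not altered by any rule here.
The ERG suffix is therefore /-gɛ/ underlyingly, with post-vocalic devoicing: voiced stops become voiceless after a vowel.

/-gɛ/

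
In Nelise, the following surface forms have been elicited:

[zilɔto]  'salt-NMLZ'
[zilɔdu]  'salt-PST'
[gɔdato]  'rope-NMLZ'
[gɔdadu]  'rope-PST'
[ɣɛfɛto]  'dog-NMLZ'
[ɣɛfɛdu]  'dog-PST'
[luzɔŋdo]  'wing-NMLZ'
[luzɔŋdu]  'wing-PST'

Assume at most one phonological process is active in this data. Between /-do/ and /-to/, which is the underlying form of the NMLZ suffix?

/-to/

The NMLZ suffix surfaces as [-do] and [-to], depending on the final segment of the stem.
The PST suffix, which begins with [d], is invariant after every stem; so [d] is not altered by any rule here.
The NMLZ suffix is therefore /-to/ underlyingly, with post-nasal voicing: voiceless stops become voiced after a nasal.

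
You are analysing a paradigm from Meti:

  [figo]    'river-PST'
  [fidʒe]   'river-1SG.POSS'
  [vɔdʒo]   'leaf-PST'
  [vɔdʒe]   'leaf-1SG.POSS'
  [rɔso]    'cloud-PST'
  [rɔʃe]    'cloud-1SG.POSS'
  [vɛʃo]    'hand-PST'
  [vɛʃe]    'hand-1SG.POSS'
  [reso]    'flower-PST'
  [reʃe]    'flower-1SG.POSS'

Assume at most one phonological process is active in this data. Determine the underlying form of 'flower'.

The stem for 'flower' ends in [s] in [reso] but [ʃ] in [reʃe].
If /ʃ/ were underlying and a rule turned it into [s] before the PST suffix, 'hand' would also alternate; but it has [ʃ] in both [vɛʃo] and [vɛʃe].
Therefore /s/ is basic and [ʃ] is derived by palatalization before a front vowel (/g/ and /s/ become palato-alveolar [dʒ] and [ʃ] before a front vowel).
So 'flower' = /res/.

/res/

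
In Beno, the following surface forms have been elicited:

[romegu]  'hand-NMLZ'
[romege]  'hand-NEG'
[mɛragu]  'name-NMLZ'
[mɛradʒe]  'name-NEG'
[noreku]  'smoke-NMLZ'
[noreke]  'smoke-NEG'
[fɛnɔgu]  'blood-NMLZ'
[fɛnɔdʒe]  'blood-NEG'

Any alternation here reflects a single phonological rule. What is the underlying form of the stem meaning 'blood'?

/fɛnɔdʒ/

In [fɛnɔgu] and [fɛnɔdʒe] the final segment of 'blood' alternates: [g] ~ [dʒ].
The stem 'hand' ([romegu], [romege]) shows [g] unchanged in both environments, so [g] cannot be basic with [dʒ] derived before the NEG suffix.
Therefore /dʒ/ is basic and [g] is derived by depalatalization (palato-alveolar /dʒ/ becomes [g] when no front vowel follows).
The underlying form of 'blood' is therefore /fɛnɔdʒ/.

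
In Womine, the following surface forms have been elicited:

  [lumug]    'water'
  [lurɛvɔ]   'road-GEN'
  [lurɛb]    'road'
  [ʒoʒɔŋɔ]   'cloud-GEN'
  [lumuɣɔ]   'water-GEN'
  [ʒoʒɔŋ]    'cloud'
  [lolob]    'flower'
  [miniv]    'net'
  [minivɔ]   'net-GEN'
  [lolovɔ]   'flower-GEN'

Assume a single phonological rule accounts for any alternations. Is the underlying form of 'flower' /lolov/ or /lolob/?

/lolob/

The stem for 'flower' ends in [b] in [lolob] but [v] in [lolovɔ].
Compare 'net', with invariant [v] in [miniv] and [minivɔ]: an analysis with underlying /v/ and a rule producing [b] in isolation would wrongly predict alternation here too.
The alternation reflects intervocalic spirantization: voiced stops become fricatives between vowels. /b/ is underlying.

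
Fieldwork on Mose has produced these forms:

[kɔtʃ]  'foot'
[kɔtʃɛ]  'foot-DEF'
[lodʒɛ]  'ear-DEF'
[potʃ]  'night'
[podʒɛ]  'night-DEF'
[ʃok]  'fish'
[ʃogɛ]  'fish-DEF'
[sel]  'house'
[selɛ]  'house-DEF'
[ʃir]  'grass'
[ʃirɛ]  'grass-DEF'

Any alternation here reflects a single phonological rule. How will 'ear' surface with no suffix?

[lotʃ]

'night' shows [tʃ] ~ [dʒ] at the end of the stem ([potʃ] vs [podʒɛ]).
The stem 'foot' ([kɔtʃ], [kɔtʃɛ]) shows [tʃ] unchanged in both environments, so [tʃ] cannot be basic with [dʒ] derived before the DEF suffix.
The alternation reflects word-final obstruent devoicing: voiced obstruents become voiceless word-finally. /dʒ/ is underlying.
From [lodʒɛ] the stem 'ear' is /lodʒ/; word-finally this yields [lotʃ].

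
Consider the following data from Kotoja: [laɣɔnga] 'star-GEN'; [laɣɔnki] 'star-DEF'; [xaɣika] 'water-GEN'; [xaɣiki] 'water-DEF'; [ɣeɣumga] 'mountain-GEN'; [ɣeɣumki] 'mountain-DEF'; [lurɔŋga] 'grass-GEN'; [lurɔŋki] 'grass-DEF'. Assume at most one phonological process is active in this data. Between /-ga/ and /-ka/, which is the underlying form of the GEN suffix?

The GEN suffix surfaces as [-ga] and [-ka], depending on the final segment of the stem.
By contrast the DEF suffix keeps its initial [k] throughout — that segment must be underlying.
So the underlying form is /-ga/, and voiced stops become voiceless after a vowel.

/-ga/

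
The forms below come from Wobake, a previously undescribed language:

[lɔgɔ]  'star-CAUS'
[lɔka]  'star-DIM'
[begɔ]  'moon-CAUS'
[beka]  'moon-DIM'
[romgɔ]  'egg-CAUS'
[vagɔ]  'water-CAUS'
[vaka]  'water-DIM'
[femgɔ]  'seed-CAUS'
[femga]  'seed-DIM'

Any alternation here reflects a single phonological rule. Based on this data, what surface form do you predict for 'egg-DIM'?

The DIM suffix surfaces as [-ga] and [-ka], depending on the final segment of the stem.
The CAUS suffix, which begins with [g], is invariant after every stem; so [g] is not altered by any rule here.
The DIM suffix is therefore /-ka/ underlyingly, with post-nasal voicing: voiceless stops become voiced after a nasal.
After 'egg', which ends in a nasal, the suffix surfaces as [-ga], giving [romga].

[romga]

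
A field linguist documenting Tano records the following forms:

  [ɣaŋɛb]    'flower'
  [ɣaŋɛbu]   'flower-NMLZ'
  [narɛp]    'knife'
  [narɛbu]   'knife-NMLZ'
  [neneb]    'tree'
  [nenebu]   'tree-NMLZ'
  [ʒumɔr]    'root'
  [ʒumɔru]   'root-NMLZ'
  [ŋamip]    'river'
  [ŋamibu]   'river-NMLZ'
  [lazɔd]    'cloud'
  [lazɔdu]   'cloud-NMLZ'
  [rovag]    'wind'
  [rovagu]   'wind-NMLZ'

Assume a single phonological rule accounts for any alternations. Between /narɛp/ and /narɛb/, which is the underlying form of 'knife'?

The stem for 'knife' ends in [p] in [narɛp] but [b] in [narɛbu].
If /b/ were underlying and a rule turned it into [p] in isolation, 'flower' would also alternate; but it has [b] in both [ɣaŋɛb] and [ɣaŋɛbu].
The underlying segment must be /p/; voiceless stops become voiced between vowels, yielding [b] there.

/narɛp/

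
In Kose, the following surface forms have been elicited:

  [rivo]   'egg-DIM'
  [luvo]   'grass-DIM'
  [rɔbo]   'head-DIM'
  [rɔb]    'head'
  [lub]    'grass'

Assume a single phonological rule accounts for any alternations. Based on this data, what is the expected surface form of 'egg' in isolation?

[rib]

In [lub] and [luvo] the final segment of 'grass' alternates: [b] ~ [v].
The stem 'head' ([rɔb], [rɔbo]) shows [b] unchanged in both environments, so [b] cannot be basic with [v] derived before the DIM suffix.
Therefore /v/ is basic and [b] is derived by word-final hardening (voiced fricatives become stops word-finally).
The one attested form of 'egg', [rivo], shows underlying /riv/. Applying the same rule word-finally gives [rib].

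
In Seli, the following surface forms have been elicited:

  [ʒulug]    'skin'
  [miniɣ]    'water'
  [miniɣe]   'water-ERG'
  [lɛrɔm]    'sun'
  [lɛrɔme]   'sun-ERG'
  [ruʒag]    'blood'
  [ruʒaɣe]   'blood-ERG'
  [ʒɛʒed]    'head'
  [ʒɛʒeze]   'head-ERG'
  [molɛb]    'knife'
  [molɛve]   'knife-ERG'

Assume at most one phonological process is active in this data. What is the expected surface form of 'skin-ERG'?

The stem for 'blood' ends in [g] in [ruʒag] but [ɣ] in [ruʒaɣe].
Compare 'water', with invariant [ɣ] in [miniɣ] and [miniɣe]: an analysis with underlying /ɣ/ and a rule producing [g] in isolation would wrongly predict alternation here too.
So /g/ is underlying, and a rule of intervocalic spirantization — voiced stops become fricatives between vowels — gives [ɣ].
The one attested form of 'skin', [ʒulug], shows underlying /ʒulug/. Applying the same rule between vowels gives [ʒuluɣe].

[ʒuluɣe]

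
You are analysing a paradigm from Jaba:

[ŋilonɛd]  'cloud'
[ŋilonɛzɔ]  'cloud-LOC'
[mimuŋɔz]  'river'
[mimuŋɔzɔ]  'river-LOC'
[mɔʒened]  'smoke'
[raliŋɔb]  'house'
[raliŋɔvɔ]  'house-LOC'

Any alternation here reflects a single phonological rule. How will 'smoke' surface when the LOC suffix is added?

[mɔʒenezɔ]

The root 'cloud' surfaces as [ŋilonɛd] and [ŋilonɛzɔ], with a stem-final [d] ~ [z] alternation.
Compare 'river', with invariant [z] in [mimuŋɔz] and [mimuŋɔzɔ]: an analysis with underlying /z/ and a rule producing [d] in isolation would wrongly predict alternation here too.
Therefore /d/ is basic and [z] is derived by intervocalic spirantization (voiced stops become fricatives between vowels).
The one attested form of 'smoke', [mɔʒened], shows underlying /mɔʒened/. Applying the same rule between vowels gives [mɔʒenezɔ].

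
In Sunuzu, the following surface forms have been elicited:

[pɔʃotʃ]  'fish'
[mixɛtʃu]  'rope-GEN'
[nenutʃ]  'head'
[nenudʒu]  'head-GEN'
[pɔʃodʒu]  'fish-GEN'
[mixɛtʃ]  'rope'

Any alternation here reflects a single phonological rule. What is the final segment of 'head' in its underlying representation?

The root 'head' surfaces as [nenudʒu] and [nenutʃ], with a stem-final [dʒ] ~ [tʃ] alternation.
But 'rope' keeps [tʃ] in both environments ([mixɛtʃu], [mixɛtʃ]), so there is no rule changing /tʃ/ to [dʒ] before the GEN suffix.
So /dʒ/ is underlying, and a rule of word-final obstruent devoicing — voiced obstruents become voiceless word-finally — gives [tʃ].

/dʒ/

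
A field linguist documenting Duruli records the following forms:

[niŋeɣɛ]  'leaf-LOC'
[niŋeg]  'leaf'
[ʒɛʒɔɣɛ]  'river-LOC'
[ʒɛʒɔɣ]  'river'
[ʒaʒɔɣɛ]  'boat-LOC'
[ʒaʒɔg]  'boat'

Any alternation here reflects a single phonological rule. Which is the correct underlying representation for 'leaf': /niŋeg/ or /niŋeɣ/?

/niŋeg/

The root 'leaf' surfaces as [niŋeɣɛ] and [niŋeg], with a stem-final [ɣ] ~ [g] alternation.
The stem 'river' ([ʒɛʒɔɣɛ], [ʒɛʒɔɣ]) shows [ɣ] unchanged in both environments, so [ɣ] cannot be basic with [g] derived in isolation.
So /g/ is underlying, and a rule of intervocalic spirantization — voiced stops become fricatives between vowels — gives [ɣ].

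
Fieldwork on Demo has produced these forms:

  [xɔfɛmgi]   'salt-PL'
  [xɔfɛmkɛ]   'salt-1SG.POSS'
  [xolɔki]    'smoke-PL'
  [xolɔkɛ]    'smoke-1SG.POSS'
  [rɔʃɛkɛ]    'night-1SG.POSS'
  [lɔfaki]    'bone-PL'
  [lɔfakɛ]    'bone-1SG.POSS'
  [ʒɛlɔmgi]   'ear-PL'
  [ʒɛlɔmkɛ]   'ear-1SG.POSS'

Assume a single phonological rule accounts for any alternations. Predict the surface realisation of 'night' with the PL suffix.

[rɔʃɛki]

The PL morpheme has two allomorphs, [-gi] and [-ki].
By contrast the 1SG.POSS suffix keeps its initial [k] throughout — that segment must be underlying.
The PL suffix is therefore /-gi/ underlyingly, with post-vocalic devoicing: voiced stops become voiceless after a vowel.
After 'night', which ends in a vowel, the suffix surfaces as [-ki], giving [rɔʃɛki].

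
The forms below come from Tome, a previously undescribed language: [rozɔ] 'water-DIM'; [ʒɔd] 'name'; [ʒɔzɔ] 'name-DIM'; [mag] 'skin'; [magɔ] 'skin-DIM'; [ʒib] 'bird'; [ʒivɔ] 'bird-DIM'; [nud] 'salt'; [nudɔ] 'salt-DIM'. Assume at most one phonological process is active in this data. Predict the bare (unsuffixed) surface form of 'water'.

The root 'name' surfaces as [ʒɔd] and [ʒɔzɔ], with a stem-final [d] ~ [z] alternation.
Compare 'salt', with invariant [d] in [nud] and [nudɔ]: an analysis with underlying /d/ and a rule producing [z] before the DIM suffix would wrongly predict alternation here too.
The alternation reflects word-final hardening: voiced fricatives become stops word-finally. /z/ is underlying.
The one attested form of 'water', [rozɔ], shows underlying /roz/. Applying the same rule word-finally gives [rod].

[rod]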